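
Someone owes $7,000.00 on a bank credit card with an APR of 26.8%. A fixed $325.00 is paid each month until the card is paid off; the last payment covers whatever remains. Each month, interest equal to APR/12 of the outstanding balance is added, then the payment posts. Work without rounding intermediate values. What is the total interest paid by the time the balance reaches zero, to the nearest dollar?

$2,652

Monthly rate r = 26.8%/12 = 2.23333% = 0.0223333.
Payoff takes n = ⌈−ln(1 − rB₀/P)/ln(1+r)⌉ = ⌈29.695⌉ = 30 payments; the last is $226.78.
Total paid = 29·$325.00 + $226.78 = $9,651.78.
Total interest = total paid − principal = $9,651.78 − $7,000.00 = $2,651.78.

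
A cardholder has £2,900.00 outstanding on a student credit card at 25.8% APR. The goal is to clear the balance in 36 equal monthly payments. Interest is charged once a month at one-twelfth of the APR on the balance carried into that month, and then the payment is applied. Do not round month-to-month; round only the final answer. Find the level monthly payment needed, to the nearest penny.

£116.53

Monthly rate r = 25.8%/12 = 2.15% = 0.0215.
Level-payment amortization: P = B₀·r / (1 − (1+r)^(−n)) = 2900.00·0.0215 / (1 − 1.0215^(−36)).
Denominator 1 − (1+r)^(−36) = 0.535036732.
P = 62.35 / 0.535036732 ≈ 116.53.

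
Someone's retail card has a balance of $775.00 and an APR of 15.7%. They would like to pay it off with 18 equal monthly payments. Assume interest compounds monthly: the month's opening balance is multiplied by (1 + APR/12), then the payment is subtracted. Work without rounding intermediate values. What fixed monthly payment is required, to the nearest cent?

$48.60

Monthly rate r = 15.7%/12 = 1.30833% = 0.0130833.
Level-payment amortization: P = B₀·r / (1 − (1+r)^(−n)) = 775.00·0.0130833 / (1 − 1.01308^(−18)).
Denominator 1 − (1+r)^(−18) = 0.208616615.
P = 10.1396 / 0.208616615 ≈ 48.60.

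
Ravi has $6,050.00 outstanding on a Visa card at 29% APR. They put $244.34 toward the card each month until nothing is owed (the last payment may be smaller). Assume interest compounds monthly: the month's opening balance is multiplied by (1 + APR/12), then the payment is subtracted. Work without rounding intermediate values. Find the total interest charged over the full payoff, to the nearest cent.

$3,284.90

Monthly rate r = 29%/12 = 2.41667% = 0.0241667.
Payoff takes n = ⌈−ln(1 − rB₀/P)/ln(1+r)⌉ = ⌈38.203⌉ = 39 payments; the last is $49.98.
Total paid = 38·$244.34 + $49.98 = $9,334.90.
Total interest = total paid − principal = $9,334.90 − $6,050.00 = $3,284.90.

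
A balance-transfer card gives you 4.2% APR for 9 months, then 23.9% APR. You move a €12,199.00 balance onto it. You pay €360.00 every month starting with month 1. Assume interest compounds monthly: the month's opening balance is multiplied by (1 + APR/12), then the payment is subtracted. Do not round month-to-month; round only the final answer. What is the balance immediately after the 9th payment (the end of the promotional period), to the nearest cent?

Promo months 1–9 at r₀ = 4.2%/12 = 0.0035; months 10+ at r₁ = 23.9%/12 = 0.0199167.
After month 9: iterate B ← B·(1+r₀) − €360.00 for 9 months → €9,302.96.

€9,302.96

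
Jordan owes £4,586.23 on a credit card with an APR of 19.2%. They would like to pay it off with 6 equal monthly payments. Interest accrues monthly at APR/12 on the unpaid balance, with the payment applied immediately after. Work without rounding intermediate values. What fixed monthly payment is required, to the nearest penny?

Monthly rate r = 19.2%/12 = 1.6% = 0.016.
Level-payment amortization: P = B₀·r / (1 − (1+r)^(−n)) = 4586.23·0.016 / (1 − 1.016^(−6)).
Denominator 1 − (1+r)^(−6) = 0.0908453752.
P = 73.3797 / 0.0908453752 ≈ 807.74.

£807.74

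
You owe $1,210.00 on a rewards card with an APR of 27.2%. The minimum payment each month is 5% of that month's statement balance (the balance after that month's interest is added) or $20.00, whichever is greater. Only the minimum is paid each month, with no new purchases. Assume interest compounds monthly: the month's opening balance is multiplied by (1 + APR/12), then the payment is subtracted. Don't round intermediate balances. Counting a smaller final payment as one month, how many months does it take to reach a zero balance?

66 months

Monthly rate r = 27.2%/12 = 2.26667% = 0.0226667.
While 5% of the post-interest balance exceeds $20.00, each month B ← (B·(1+r))·(1 − 0.05), i.e. B shrinks by the factor (1+r)·0.95 = 0.97153.
This holds for months 1–40. Entering month 41 the balance is $381.15; 5% of the post-interest balance is now below $20.00, so the flat $20.00 minimum applies from here.
From month 41 a fixed $20.00 at rate r clears $381.15 in 26 more payments. Total: 40 + 26 = 66 months.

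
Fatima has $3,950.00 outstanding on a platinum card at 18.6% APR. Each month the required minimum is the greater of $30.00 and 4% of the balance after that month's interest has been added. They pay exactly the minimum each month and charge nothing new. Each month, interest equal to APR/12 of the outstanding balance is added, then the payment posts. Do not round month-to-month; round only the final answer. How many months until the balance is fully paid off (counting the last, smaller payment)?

98 months

Monthly rate r = 18.6%/12 = 1.55% = 0.0155.
While 4% of the post-interest balance exceeds $30.00, each month B ← (B·(1+r))·(1 − 0.04), i.e. B shrinks by the factor (1+r)·0.96 = 0.97488.
This holds for months 1–66. Entering month 67 the balance is $736.84; 4% of the post-interest balance is now below $30.00, so the flat $30.00 minimum applies from here.
From month 67 a fixed $30.00 at rate r clears $736.84 in 32 more payments. Total: 66 + 32 = 98 months.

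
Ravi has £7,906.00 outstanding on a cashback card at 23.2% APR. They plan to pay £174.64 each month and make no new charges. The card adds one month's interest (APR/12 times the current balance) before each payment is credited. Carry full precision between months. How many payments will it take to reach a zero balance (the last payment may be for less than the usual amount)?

109 months

Monthly rate r = 23.2%/12 = 1.93333% = 0.0193333.
Recurrence: B ← B·(1+r) − £174.64.
Month 1: interest £152.85; balance after payment £7,884.21.
Month 2: interest £152.43; balance after payment £7,862.00.
Closed form: n = −ln(1 − rB₀/P)/ln(1+r) = −ln(0.12477)/ln(1.01933) ≈ 108.688, so the balance reaches zero during payment 109.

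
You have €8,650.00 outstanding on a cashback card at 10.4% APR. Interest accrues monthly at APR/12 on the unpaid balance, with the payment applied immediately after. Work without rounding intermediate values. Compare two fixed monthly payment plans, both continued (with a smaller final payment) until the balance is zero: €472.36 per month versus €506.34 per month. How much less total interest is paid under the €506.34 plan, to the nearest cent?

Monthly rate r = 10.4%/12 = 0.866667% = 0.00866667.
At €472.36/mo: n = ⌈−ln(1 − rB₀/P)/ln(1+r)⌉ = 21 payments (last €12.55); total interest = total paid − €8,650.00 = €809.75.
At €506.34/mo: 19 payments (last €288.44); total interest €752.56.
Interest saved = €809.75 − €752.56 = €57.19.

€57.19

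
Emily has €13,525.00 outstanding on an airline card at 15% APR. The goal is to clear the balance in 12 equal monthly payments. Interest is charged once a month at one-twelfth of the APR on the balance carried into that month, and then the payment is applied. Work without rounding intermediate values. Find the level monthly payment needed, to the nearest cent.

€1,220.74

Monthly rate r = 15%/12 = 1.25% = 0.0125.
Level-payment amortization: P = B₀·r / (1 − (1+r)^(−n)) = 13525.00·0.0125 / (1 − 1.0125^(−12)).
Denominator 1 − (1+r)^(−12) = 0.1384914.
P = 169.062 / 0.1384914 ≈ 1220.74.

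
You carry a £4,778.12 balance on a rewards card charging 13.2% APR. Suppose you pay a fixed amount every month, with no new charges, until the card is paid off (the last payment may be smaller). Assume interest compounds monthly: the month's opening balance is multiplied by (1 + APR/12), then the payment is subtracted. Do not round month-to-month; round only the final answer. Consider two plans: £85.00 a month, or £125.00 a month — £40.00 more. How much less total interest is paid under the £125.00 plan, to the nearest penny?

Monthly rate r = 13.2%/12 = 1.1% = 0.011.
At £85.00/mo: n = ⌈−ln(1 − rB₀/P)/ln(1+r)⌉ = 89 payments (last £4.09); total interest = total paid − £4,778.12 = £2,705.97.
At £125.00/mo: 50 payments (last £108.50); total interest £1,455.38.
Interest saved = £2,705.97 − £1,455.38 = £1,250.59.

£1,250.59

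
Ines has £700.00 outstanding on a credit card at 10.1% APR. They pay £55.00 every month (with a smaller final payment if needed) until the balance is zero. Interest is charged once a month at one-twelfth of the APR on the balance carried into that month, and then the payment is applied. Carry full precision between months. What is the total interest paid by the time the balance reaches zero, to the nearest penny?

£43.57

Monthly rate r = 10.1%/12 = 0.841667% = 0.00841667.
Payoff takes n = ⌈−ln(1 − rB₀/P)/ln(1+r)⌉ = ⌈13.518⌉ = 14 payments; the last is £28.57.
Total paid = 13·£55.00 + £28.57 = £743.57.
Total interest = total paid − principal = £743.57 − £700.00 = £43.57.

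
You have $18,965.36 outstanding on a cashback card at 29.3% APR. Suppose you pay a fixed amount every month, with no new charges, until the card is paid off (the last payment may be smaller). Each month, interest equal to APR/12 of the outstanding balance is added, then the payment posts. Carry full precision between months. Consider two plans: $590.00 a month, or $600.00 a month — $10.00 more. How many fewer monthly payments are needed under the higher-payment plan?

Monthly rate r = 29.3%/12 = 2.44167% = 0.0244167.
At $590.00/mo: n = ⌈−ln(1 − rB₀/P)/ln(1+r)⌉ = 64 payments (last $410.51); total interest = total paid − $18,965.36 = $18,615.15.
At $600.00/mo: 62 payments (last $149.14); total interest $17,783.78.
Payments saved = 64 − 62 = 2.

2 fewer payments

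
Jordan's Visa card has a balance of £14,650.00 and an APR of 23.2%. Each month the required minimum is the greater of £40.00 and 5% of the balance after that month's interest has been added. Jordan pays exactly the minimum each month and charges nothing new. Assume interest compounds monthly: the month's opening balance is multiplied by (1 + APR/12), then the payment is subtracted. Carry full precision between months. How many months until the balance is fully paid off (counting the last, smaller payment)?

Monthly rate r = 23.2%/12 = 1.93333% = 0.0193333.
While 5% of the post-interest balance exceeds £40.00, each month B ← (B·(1+r))·(1 − 0.05), i.e. B shrinks by the factor (1+r)·0.95 = 0.96837.
This holds for months 1–92. Entering month 93 the balance is £761.21; 5% of the post-interest balance is now below £40.00, so the flat £40.00 minimum applies from here.
From month 93 a fixed £40.00 at rate r clears £761.21 in 24 more payments. Total: 92 + 24 = 116 months.

116 months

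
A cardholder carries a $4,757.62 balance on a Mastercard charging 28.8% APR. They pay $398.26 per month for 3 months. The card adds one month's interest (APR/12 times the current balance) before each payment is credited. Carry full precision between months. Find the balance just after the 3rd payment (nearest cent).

Monthly rate r = 28.8%/12 = 2.4% = 0.024.
Each month: B ← B·(1+r) − $398.26.
Month 1: interest $114.18; balance after payment $4,473.54.
Month 2: interest $107.37; balance after payment $4,182.65.
Month 3: interest $100.38; balance after payment $3,884.77.

$3,884.77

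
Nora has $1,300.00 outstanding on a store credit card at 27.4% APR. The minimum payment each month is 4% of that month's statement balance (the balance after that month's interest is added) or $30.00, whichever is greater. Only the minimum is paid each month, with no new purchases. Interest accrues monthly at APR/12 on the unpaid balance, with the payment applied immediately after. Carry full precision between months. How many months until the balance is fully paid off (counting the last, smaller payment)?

Monthly rate r = 27.4%/12 = 2.28333% = 0.0228333.
While 4% of the post-interest balance exceeds $30.00, each month B ← (B·(1+r))·(1 − 0.04), i.e. B shrinks by the factor (1+r)·0.96 = 0.98192.
This holds for months 1–32. Entering month 33 the balance is $725.07; 4% of the post-interest balance is now below $30.00, so the flat $30.00 minimum applies from here.
From month 33 a fixed $30.00 at rate r clears $725.07 in 36 more payments. Total: 32 + 36 = 68 months.

68 months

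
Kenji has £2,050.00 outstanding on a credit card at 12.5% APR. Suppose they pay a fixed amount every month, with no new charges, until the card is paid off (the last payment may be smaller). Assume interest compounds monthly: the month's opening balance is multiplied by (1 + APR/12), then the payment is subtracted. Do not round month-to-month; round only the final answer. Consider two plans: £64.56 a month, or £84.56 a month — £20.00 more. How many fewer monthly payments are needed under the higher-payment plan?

10 fewer payments

Monthly rate r = 12.5%/12 = 1.04167% = 0.0104167.
At £64.56/mo: n = ⌈−ln(1 − rB₀/P)/ln(1+r)⌉ = 39 payments (last £48.86); total interest = total paid − £2,050.00 = £452.14.
At £84.56/mo: 29 payments (last £7.43); total interest £325.11.
Payments saved = 39 − 29 = 10.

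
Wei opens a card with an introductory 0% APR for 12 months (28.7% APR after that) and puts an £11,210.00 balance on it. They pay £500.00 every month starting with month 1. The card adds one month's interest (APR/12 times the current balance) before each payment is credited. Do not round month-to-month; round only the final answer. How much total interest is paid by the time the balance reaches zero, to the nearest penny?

£854.33

Promo months 1–12 at r₀ = 0%/12 = 0; months 13+ at r₁ = 28.7%/12 = 0.0239167.
After month 12 (no interest yet): B = £11,210.00 − 12·£500.00 = £5,210.00.
Then at r₁ with £500.00/mo: n₂ = −ln(1 − r₁·B/P)/ln(1+r₁) ≈ 12.13 → 13 more payments.
Total paid = 24·£500.00 + £64.33 = £12,064.33; interest = £12,064.33 − £11,210.00 = £854.33.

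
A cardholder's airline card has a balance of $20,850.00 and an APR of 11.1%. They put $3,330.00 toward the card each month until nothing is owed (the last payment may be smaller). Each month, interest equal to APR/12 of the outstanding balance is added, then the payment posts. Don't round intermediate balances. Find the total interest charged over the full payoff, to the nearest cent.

Monthly rate r = 11.1%/12 = 0.925% = 0.00925.
Payoff takes n = ⌈−ln(1 − rB₀/P)/ln(1+r)⌉ = ⌈6.480⌉ = 7 payments; the last is $1,601.17.
Total paid = 6·$3,330.00 + $1,601.17 = $21,581.17.
Total interest = total paid − principal = $21,581.17 − $20,850.00 = $731.17.

$731.17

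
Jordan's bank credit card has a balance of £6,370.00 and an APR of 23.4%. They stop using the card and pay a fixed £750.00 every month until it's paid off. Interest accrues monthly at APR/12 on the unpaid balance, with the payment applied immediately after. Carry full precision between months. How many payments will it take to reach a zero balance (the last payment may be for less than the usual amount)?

10 months

Monthly rate r = 23.4%/12 = 1.95% = 0.0195.
Recurrence: B ← B·(1+r) − £750.00.
Month 1: interest £124.22; balance after payment £5,744.22.
Month 2: interest £112.01; balance after payment £5,106.23.
Closed form: n = −ln(1 − rB₀/P)/ln(1+r) = −ln(0.83438)/ln(1.0195) ≈ 9.376, so the balance reaches zero during payment 10.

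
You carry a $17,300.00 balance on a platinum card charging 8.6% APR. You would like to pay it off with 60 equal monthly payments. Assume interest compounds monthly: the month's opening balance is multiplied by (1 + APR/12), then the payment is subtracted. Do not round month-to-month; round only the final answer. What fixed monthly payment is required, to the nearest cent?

Monthly rate r = 8.6%/12 = 0.716667% = 0.00716667.
Level-payment amortization: P = B₀·r / (1 − (1+r)^(−n)) = 17300.00·0.00716667 / (1 − 1.00717^(−60)).
Denominator 1 − (1+r)^(−60) = 0.348492577.
P = 123.983 / 0.348492577 ≈ 355.77.

$355.77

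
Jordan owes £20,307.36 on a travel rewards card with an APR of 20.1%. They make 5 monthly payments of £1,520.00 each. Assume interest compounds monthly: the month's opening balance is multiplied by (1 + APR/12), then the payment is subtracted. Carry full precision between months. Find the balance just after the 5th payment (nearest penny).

Monthly rate r = 20.1%/12 = 1.675% = 0.01675.
Each month: B ← B·(1+r) − £1,520.00.
Month 1: interest £340.15; balance after payment £19,127.51.
Month 2: interest £320.39; balance after payment £17,927.89.
Month 3: interest £300.29; balance after payment £16,708.19.
Month 4: interest £279.86; balance after payment £15,468.05.
Month 5: interest £259.09; balance after payment £14,207.14.

£14,207.14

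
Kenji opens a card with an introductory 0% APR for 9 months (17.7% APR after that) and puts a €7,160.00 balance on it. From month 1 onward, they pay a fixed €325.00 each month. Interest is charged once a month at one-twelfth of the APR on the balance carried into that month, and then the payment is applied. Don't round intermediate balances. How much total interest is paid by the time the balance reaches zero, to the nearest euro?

Promo months 1–9 at r₀ = 0%/12 = 0; months 10+ at r₁ = 17.7%/12 = 0.01475.
After month 9 (no interest yet): B = €7,160.00 − 9·€325.00 = €4,235.00.
Then at r₁ with €325.00/mo: n₂ = −ln(1 − r₁·B/P)/ln(1+r₁) ≈ 14.58 → 15 more payments.
Total paid = 23·€325.00 + €188.22 = €7,663.22; interest = €7,663.22 − €7,160.00 = €503.22.

€503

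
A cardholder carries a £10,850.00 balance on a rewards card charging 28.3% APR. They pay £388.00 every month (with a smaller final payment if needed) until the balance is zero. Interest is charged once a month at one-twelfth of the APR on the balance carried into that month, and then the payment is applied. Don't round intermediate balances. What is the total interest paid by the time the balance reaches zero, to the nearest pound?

£7,083

Monthly rate r = 28.3%/12 = 2.35833% = 0.0235833.
Payoff takes n = ⌈−ln(1 − rB₀/P)/ln(1+r)⌉ = ⌈46.217⌉ = 47 payments; the last is £84.82.
Total paid = 46·£388.00 + £84.82 = £17,932.82.
Total interest = total paid − principal = £17,932.82 − £10,850.00 = £7,082.82.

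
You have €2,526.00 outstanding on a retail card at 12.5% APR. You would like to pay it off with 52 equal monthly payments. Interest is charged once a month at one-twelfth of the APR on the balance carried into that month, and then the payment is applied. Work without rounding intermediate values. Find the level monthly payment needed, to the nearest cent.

€63.16

Monthly rate r = 12.5%/12 = 1.04167% = 0.0104167.
Level-payment amortization: P = B₀·r / (1 − (1+r)^(−n)) = 2526.00·0.0104167 / (1 − 1.01042^(−52)).
Denominator 1 − (1+r)^(−52) = 0.41658991.
P = 26.3125 / 0.41658991 ≈ 63.16.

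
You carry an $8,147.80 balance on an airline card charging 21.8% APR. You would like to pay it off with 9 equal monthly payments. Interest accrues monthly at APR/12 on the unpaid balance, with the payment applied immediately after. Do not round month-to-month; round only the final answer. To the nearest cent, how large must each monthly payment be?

$989.52

Monthly rate r = 21.8%/12 = 1.81667% = 0.0181667.
Level-payment amortization: P = B₀·r / (1 − (1+r)^(−n)) = 8147.80·0.0181667 / (1 − 1.01817^(−9)).
Denominator 1 − (1+r)^(−9) = 0.149586536.
P = 148.018 / 0.149586536 ≈ 989.52.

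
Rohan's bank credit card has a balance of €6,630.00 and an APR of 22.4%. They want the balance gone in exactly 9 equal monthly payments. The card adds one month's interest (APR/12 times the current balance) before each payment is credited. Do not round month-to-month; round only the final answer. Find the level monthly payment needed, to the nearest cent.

Monthly rate r = 22.4%/12 = 1.86667% = 0.0186667.
Level-payment amortization: P = B₀·r / (1 − (1+r)^(−n)) = 6630.00·0.0186667 / (1 − 1.01867^(−9)).
Denominator 1 − (1+r)^(−9) = 0.153335904.
P = 123.76 / 0.153335904 ≈ 807.12.

€807.12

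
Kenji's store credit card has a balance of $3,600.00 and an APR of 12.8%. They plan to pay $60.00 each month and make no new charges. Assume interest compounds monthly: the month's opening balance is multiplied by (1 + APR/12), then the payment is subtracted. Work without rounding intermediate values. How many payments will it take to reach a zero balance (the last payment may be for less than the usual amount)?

Monthly rate r = 12.8%/12 = 1.06667% = 0.0106667.
Recurrence: B ← B·(1+r) − $60.00.
Month 1: interest $38.40; balance after payment $3,578.40.
Month 2: interest $38.17; balance after payment $3,556.57.
Closed form: n = −ln(1 − rB₀/P)/ln(1+r) = −ln(0.36)/ln(1.01067) ≈ 96.290, so the balance reaches zero during payment 97.

97 months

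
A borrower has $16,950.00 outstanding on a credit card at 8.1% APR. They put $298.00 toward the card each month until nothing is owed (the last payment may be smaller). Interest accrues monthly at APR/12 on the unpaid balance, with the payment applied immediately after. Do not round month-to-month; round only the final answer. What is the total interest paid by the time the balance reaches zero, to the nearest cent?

Monthly rate r = 8.1%/12 = 0.675% = 0.00675.
Payoff takes n = ⌈−ln(1 − rB₀/P)/ln(1+r)⌉ = ⌈72.005⌉ = 73 payments; the last is $1.56.
Total paid = 72·$298.00 + $1.56 = $21,457.56.
Total interest = total paid − principal = $21,457.56 − $16,950.00 = $4,507.56.

$4,507.56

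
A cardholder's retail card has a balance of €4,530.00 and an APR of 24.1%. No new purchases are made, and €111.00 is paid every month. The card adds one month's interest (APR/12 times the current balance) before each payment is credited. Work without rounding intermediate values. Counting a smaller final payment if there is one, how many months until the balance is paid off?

Monthly rate r = 24.1%/12 = 2.00833% = 0.0200833.
Recurrence: B ← B·(1+r) − €111.00.
Month 1: interest €90.98; balance after payment €4,509.98.
Month 2: interest €90.58; balance after payment €4,489.55.
Closed form: n = −ln(1 − rB₀/P)/ln(1+r) = −ln(0.18038)/ln(1.02008) ≈ 86.132, so the balance reaches zero during payment 87.

87 months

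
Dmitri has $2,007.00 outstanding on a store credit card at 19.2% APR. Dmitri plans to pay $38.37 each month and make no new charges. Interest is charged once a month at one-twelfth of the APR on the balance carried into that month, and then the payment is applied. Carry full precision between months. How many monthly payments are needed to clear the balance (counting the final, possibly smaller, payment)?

Monthly rate r = 19.2%/12 = 1.6% = 0.016.
Recurrence: B ← B·(1+r) − $38.37.
Month 1: interest $32.11; balance after payment $2,000.74.
Month 2: interest $32.01; balance after payment $1,994.38.
Closed form: n = −ln(1 − rB₀/P)/ln(1+r) = −ln(0.1631)/ln(1.016) ≈ 114.243, so the balance reaches zero during payment 115.

115 payments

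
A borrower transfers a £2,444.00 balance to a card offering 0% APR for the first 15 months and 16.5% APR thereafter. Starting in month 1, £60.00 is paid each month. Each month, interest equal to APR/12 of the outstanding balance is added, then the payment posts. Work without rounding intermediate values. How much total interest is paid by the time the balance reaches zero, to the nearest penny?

£374.67

Promo months 1–15 at r₀ = 0%/12 = 0; months 16+ at r₁ = 16.5%/12 = 0.01375.
After month 15 (no interest yet): B = £2,444.00 − 15·£60.00 = £1,544.00.
Then at r₁ with £60.00/mo: n₂ = −ln(1 − r₁·B/P)/ln(1+r₁) ≈ 31.98 → 32 more payments.
Total paid = 46·£60.00 + £58.67 = £2,818.67; interest = £2,818.67 − £2,444.00 = £374.67.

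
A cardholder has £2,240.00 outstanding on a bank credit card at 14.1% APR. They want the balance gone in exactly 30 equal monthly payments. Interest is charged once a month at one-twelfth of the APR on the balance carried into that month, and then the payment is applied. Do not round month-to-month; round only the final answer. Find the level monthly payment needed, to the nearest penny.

Monthly rate r = 14.1%/12 = 1.175% = 0.01175.
Level-payment amortization: P = B₀·r / (1 − (1+r)^(−n)) = 2240.00·0.01175 / (1 − 1.01175^(−30)).
Denominator 1 − (1+r)^(−30) = 0.295625528.
P = 26.32 / 0.295625528 ≈ 89.03.

£89.03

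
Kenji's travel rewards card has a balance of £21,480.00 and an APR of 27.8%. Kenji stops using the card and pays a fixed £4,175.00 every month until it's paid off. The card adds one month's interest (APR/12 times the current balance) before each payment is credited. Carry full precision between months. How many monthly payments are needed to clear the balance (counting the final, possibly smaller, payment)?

6 months

Monthly rate r = 27.8%/12 = 2.31667% = 0.0231667.
Recurrence: B ← B·(1+r) − £4,175.00.
Month 1: interest £497.62; balance after payment £17,802.62.
Month 2: interest £412.43; balance after payment £14,040.05.
Month 3: interest £325.26; balance after payment £10,190.31.
Month 4: interest £236.08; balance after payment £6,251.38.
Month 5: interest £144.82; balance after payment £2,221.21.
Month 6: interest £51.46; balance after payment £0.00.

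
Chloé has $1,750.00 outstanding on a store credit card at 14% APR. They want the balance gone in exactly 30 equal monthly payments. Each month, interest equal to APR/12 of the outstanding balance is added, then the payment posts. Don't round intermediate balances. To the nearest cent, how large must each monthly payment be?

$69.47

Monthly rate r = 14%/12 = 1.16667% = 0.0116667.
Level-payment amortization: P = B₀·r / (1 − (1+r)^(−n)) = 1750.00·0.0116667 / (1 − 1.01167^(−30)).
Denominator 1 − (1+r)^(−30) = 0.293882818.
P = 20.4167 / 0.293882818 ≈ 69.47.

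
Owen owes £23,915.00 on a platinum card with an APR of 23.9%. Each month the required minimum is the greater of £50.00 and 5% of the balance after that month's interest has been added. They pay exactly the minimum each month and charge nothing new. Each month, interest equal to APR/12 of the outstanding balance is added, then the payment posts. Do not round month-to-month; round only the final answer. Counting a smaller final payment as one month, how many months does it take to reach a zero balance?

127 months

Monthly rate r = 23.9%/12 = 1.99167% = 0.0199167.
While 5% of the post-interest balance exceeds £50.00, each month B ← (B·(1+r))·(1 − 0.05), i.e. B shrinks by the factor (1+r)·0.95 = 0.96892.
This holds for months 1–102. Entering month 103 the balance is £955.16; 5% of the post-interest balance is now below £50.00, so the flat £50.00 minimum applies from here.
From month 103 a fixed £50.00 at rate r clears £955.16 in 25 more payments. Total: 102 + 25 = 127 months.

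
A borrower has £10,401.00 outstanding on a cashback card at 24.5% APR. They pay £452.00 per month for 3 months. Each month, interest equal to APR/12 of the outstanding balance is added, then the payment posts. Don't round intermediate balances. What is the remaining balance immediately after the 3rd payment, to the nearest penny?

Monthly rate r = 24.5%/12 = 2.04167% = 0.0204167.
Each month: B ← B·(1+r) − £452.00.
Month 1: interest £212.35; balance after payment £10,161.35.
Month 2: interest £207.46; balance after payment £9,916.81.
Month 3: interest £202.47; balance after payment £9,667.28.

£9,667.28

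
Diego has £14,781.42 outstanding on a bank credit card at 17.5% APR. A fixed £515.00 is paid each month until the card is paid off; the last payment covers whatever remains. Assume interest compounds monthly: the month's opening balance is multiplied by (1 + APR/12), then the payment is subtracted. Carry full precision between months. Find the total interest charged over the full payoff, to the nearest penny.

£4,508.35

Monthly rate r = 17.5%/12 = 1.45833% = 0.0145833.
Payoff takes n = ⌈−ln(1 − rB₀/P)/ln(1+r)⌉ = ⌈37.454⌉ = 38 payments; the last is £234.77.
Total paid = 37·£515.00 + £234.77 = £19,289.77.
Total interest = total paid − principal = £19,289.77 − £14,781.42 = £4,508.35.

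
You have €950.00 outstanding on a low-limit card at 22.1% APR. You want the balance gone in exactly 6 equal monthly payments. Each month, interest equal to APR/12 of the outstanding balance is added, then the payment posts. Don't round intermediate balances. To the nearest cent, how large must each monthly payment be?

€168.69

Monthly rate r = 22.1%/12 = 1.84167% = 0.0184167.
Level-payment amortization: P = B₀·r / (1 − (1+r)^(−n)) = 950.00·0.0184167 / (1 − 1.01842^(−6)).
Denominator 1 − (1+r)^(−6) = 0.103713177.
P = 17.4958 / 0.103713177 ≈ 168.69.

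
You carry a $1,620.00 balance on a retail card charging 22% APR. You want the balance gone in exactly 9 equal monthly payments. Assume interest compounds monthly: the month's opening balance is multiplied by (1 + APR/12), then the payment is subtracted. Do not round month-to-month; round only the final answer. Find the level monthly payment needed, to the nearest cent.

Monthly rate r = 22%/12 = 1.83333% = 0.0183333.
Level-payment amortization: P = B₀·r / (1 − (1+r)^(−n)) = 1620.00·0.0183333 / (1 − 1.01833^(−9)).
Denominator 1 − (1+r)^(−9) = 0.150838371.
P = 29.7 / 0.150838371 ≈ 196.90.

$196.90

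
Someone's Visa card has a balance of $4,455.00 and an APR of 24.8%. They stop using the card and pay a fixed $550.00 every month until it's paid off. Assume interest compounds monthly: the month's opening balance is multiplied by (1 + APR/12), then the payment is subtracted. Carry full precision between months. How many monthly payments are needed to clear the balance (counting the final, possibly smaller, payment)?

Monthly rate r = 24.8%/12 = 2.06667% = 0.0206667.
Recurrence: B ← B·(1+r) − $550.00.
Month 1: interest $92.07; balance after payment $3,997.07.
Month 2: interest $82.61; balance after payment $3,529.68.
Closed form: n = −ln(1 − rB₀/P)/ln(1+r) = −ln(0.8326)/ln(1.02067) ≈ 8.956, so the balance reaches zero during payment 9.

9 payments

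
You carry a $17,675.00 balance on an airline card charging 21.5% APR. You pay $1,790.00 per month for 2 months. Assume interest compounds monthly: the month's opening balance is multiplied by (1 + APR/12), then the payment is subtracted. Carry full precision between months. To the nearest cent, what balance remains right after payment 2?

$14,701.96

Monthly rate r = 21.5%/12 = 1.79167% = 0.0179167.
Each month: B ← B·(1+r) − $1,790.00.
Month 1: interest $316.68; balance after payment $16,201.68.
Month 2: interest $290.28; balance after payment $14,701.96.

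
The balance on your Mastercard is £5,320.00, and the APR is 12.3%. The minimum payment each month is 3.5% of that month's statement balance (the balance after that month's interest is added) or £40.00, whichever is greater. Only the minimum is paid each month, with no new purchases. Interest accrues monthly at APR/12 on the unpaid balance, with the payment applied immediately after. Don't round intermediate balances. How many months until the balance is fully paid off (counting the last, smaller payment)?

Monthly rate r = 12.3%/12 = 1.025% = 0.01025.
While 3.5% of the post-interest balance exceeds £40.00, each month B ← (B·(1+r))·(1 − 0.035), i.e. B shrinks by the factor (1+r)·0.965 = 0.97489.
This holds for months 1–61. Entering month 62 the balance is £1,127.82; 3.5% of the post-interest balance is now below £40.00, so the flat £40.00 minimum applies from here.
From month 62 a fixed £40.00 at rate r clears £1,127.82 in 34 more payments. Total: 61 + 34 = 95 months.

95 months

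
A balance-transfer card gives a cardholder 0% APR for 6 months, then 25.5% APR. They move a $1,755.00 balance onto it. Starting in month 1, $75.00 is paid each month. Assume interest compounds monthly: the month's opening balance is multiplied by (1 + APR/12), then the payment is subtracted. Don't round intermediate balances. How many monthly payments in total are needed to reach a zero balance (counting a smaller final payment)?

Promo months 1–6 at r₀ = 0%/12 = 0; months 7+ at r₁ = 25.5%/12 = 0.02125.
After month 6 (no interest yet): B = $1,755.00 − 6·$75.00 = $1,305.00.
Then at r₁ with $75.00/mo: n₂ = −ln(1 − r₁·B/P)/ln(1+r₁) ≈ 21.95 → 22 more payments.

28 months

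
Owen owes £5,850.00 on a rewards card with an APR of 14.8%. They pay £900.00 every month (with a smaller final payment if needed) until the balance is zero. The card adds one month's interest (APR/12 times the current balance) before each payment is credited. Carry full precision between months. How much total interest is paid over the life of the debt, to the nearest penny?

£286.17

Monthly rate r = 14.8%/12 = 1.23333% = 0.0123333.
Payoff takes n = ⌈−ln(1 − rB₀/P)/ln(1+r)⌉ = ⌈6.817⌉ = 7 payments; the last is £736.17.
Total paid = 6·£900.00 + £736.17 = £6,136.17.
Total interest = total paid − principal = £6,136.17 − £5,850.00 = £286.17.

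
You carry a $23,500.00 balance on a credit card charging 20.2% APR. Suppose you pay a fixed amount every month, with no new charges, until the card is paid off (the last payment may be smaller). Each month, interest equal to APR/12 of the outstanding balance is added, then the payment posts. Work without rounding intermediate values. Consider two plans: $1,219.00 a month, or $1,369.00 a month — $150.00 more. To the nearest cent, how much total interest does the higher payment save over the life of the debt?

Monthly rate r = 20.2%/12 = 1.68333% = 0.0168333.
At $1,219.00/mo: n = ⌈−ln(1 − rB₀/P)/ln(1+r)⌉ = 24 payments (last $614.46); total interest = total paid − $23,500.00 = $5,151.46.
At $1,369.00/mo: 21 payments (last $589.92); total interest $4,469.92.
Interest saved = $5,151.46 − $4,469.92 = $681.54.

$681.54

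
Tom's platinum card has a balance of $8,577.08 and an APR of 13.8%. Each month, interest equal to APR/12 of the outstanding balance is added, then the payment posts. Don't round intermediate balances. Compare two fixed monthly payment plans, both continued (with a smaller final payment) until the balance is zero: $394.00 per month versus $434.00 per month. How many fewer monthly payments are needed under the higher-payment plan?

3 fewer payments

Monthly rate r = 13.8%/12 = 1.15% = 0.0115.
At $394.00/mo: n = ⌈−ln(1 − rB₀/P)/ln(1+r)⌉ = 26 payments (last $79.08); total interest = total paid − $8,577.08 = $1,352.00.
At $434.00/mo: 23 payments (last $238.71); total interest $1,209.63.
Payments saved = 26 − 23 = 3.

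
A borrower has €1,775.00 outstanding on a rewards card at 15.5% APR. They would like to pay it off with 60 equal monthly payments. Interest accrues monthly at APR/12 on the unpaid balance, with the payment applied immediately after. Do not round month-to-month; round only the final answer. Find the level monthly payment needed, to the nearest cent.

€42.69

Monthly rate r = 15.5%/12 = 1.29167% = 0.0129167.
Level-payment amortization: P = B₀·r / (1 − (1+r)^(−n)) = 1775.00·0.0129167 / (1 − 1.01292^(−60)).
Denominator 1 − (1+r)^(−60) = 0.537004285.
P = 22.9271 / 0.537004285 ≈ 42.69.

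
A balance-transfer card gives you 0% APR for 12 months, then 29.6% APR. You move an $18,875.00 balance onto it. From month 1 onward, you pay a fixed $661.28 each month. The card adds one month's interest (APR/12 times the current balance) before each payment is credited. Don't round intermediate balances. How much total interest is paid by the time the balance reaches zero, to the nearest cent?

Promo months 1–12 at r₀ = 0%/12 = 0; months 13+ at r₁ = 29.6%/12 = 0.0246667.
After month 12 (no interest yet): B = $18,875.00 − 12·$661.28 = $10,939.64.
Then at r₁ with $661.28/mo: n₂ = −ln(1 − r₁·B/P)/ln(1+r₁) ≈ 21.52 → 22 more payments.
Total paid = 33·$661.28 + $345.09 = $22,167.33; interest = $22,167.33 − $18,875.00 = $3,292.33.

$3,292.33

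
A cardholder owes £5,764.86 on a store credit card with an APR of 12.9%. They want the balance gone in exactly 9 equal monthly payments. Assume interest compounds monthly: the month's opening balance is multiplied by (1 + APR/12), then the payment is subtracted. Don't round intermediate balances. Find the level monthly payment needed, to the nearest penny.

Monthly rate r = 12.9%/12 = 1.075% = 0.01075.
Level-payment amortization: P = B₀·r / (1 − (1+r)^(−n)) = 5764.86·0.01075 / (1 − 1.01075^(−9)).
Denominator 1 − (1+r)^(−9) = 0.0917482361.
P = 61.9722 / 0.0917482361 ≈ 675.46.

£675.46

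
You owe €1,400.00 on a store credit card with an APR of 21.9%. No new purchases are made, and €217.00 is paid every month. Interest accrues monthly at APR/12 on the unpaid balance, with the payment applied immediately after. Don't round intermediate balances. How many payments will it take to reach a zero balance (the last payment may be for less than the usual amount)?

7 months

Monthly rate r = 21.9%/12 = 1.825% = 0.01825.
Recurrence: B ← B·(1+r) − €217.00.
Month 1: interest €25.55; balance after payment €1,208.55.
Month 2: interest €22.06; balance after payment €1,013.61.
Closed form: n = −ln(1 − rB₀/P)/ln(1+r) = −ln(0.88226)/ln(1.01825) ≈ 6.927, so the balance reaches zero during payment 7.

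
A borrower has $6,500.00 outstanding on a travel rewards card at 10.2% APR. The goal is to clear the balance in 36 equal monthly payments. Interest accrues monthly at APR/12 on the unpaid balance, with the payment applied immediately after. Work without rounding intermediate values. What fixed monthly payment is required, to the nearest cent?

Monthly rate r = 10.2%/12 = 0.85% = 0.0085.
Level-payment amortization: P = B₀·r / (1 − (1+r)^(−n)) = 6500.00·0.0085 / (1 − 1.0085^(−36)).
Denominator 1 − (1+r)^(−36) = 0.262660486.
P = 55.25 / 0.262660486 ≈ 210.35.

$210.35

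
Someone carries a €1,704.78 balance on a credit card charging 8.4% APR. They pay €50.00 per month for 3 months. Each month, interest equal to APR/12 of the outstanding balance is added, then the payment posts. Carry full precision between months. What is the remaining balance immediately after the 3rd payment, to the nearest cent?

€1,589.78

Monthly rate r = 8.4%/12 = 0.7% = 0.007.
Each month: B ← B·(1+r) − €50.00.
Month 1: interest €11.93; balance after payment €1,666.71.
Month 2: interest €11.67; balance after payment €1,628.38.
Month 3: interest €11.40; balance after payment €1,589.78.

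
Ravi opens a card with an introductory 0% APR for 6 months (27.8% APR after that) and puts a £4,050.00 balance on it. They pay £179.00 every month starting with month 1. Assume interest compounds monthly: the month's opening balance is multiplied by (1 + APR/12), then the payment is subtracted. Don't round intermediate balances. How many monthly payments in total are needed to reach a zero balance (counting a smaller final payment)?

Promo months 1–6 at r₀ = 0%/12 = 0; months 7+ at r₁ = 27.8%/12 = 0.0231667.
After month 6 (no interest yet): B = £4,050.00 − 6·£179.00 = £2,976.00.
Then at r₁ with £179.00/mo: n₂ = −ln(1 − r₁·B/P)/ln(1+r₁) ≈ 21.24 → 22 more payments.

28 payments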